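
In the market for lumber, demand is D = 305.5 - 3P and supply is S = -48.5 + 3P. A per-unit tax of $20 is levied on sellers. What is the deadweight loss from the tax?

Pre-tax equilibrium: P* = 59, Q* = 128.5.
Tax on sellers shifts supply to S = -48.5 + 3(P − 20) = -108.5 + 3P.
305.5 - 3P = -108.5 + 3P gives buyer price Pb = 69; sellers receive Ps = 69 − 20 = 49.
New quantity: Q = 305.5 − 3(69) = 98.5.
DWL = ½ × 20 × (128.5 − 98.5) = 300.

Deadweight loss = 300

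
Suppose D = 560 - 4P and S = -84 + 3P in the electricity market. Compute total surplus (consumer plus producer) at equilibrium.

Equilibrium: 560 - 4P = -84 + 3P gives P* = 92, Q* = 192.
Demand choke price: P = 140; supply starts at P = 28.
CS = ½(140 − 92)(192) = 4608; PS = ½(92 − 28)(192) = 6144.

Total surplus = 10752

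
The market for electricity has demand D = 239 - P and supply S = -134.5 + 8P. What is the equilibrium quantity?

Set D = S: 239 - P = -134.5 + 8P.
373.5 = 9P, so P* = 41.5.
Q* = 239 − 1(41.5) = 197.5.

Q* = 197.5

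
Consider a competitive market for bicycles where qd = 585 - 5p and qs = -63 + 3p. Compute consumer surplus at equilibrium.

Consumer surplus = 3240

Equilibrium: 585 - 5p = -63 + 3p gives p* = 81, q* = 180.
Demand choke price (qd = 0): p = 117.
CS = ½(117 − 81)(180) = 3240.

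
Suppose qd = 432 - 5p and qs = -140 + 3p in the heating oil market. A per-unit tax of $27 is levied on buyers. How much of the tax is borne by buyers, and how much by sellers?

Buyers bear $10.125, sellers bear $16.875

Pre-tax equilibrium: p* = 71.5, q* = 74.5.
Tax on buyers shifts demand to qd = 432 − 5(p + 27) = 297 - 5p.
297 - 5p = -140 + 3p gives seller price ps = 54.625; buyers pay pb = 54.625 + 27 = 81.625.
New quantity: q = 432 − 5(81.625) = 23.875.
Buyer burden = 81.625 − 71.5 = 10.125; seller burden = 71.5 − 54.625 = 16.875.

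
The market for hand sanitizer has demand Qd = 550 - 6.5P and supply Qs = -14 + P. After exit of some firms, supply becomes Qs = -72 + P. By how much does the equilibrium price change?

ΔP = 116/15

Original equilibrium: P* = 75.2, Q* = 61.2.
New equilibrium: 550 - 6.5P = -72 + P, so 622 = 7.5P and P' = 1244/15; Q' = 550 − 6.5(1244/15) = 164/15.
Change in price: 1244/15 − 75.2 = 116/15.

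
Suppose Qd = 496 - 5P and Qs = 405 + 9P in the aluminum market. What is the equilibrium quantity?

Set Qd = Qs: 496 - 5P = 405 + 9P.
91 = 14P, so P* = 6.5.
Q* = 496 − 5(6.5) = 463.5.

Q* = 463.5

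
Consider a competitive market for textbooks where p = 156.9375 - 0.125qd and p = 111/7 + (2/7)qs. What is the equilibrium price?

p* = 114

Set the two price expressions equal: 156.9375 - 0.125q = 111/7 + (2/7)q.
15801/112 = (23/56)q, so q* = 343.5.
p* = 156.9375 − (0.125)(343.5) = 114.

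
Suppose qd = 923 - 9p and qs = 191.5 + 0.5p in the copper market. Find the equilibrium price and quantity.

Set qd = qs: 923 - 9p = 191.5 + 0.5p.
731.5 = 9.5p, so p* = 77.
q* = 923 − 9(77) = 230.

p* = 77, q* = 230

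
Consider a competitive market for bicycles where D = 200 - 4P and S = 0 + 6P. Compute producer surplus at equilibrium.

Equilibrium: 200 - 4P = 0 + 6P gives P* = 20, Q* = 120.
Supply starts at P = 0 (where S = 0).
PS = ½(20 − 0)(120) = 1200.

Producer surplus = 1200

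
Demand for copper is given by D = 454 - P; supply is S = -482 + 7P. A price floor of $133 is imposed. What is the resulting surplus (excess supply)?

Equilibrium price would be P* = 117, so the floor at 133 binds.
At P = 133: D = 321, S = 449.
Surplus = 449 − 321 = 128.

Surplus = 128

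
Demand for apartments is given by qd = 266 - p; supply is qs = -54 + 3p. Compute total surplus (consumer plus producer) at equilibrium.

Equilibrium: 266 - p = -54 + 3p gives p* = 80, q* = 186.
Demand choke price: p = 266; supply starts at p = 18.
CS = ½(266 − 80)(186) = 17298; PS = ½(80 − 18)(186) = 5766.

Total surplus = 23064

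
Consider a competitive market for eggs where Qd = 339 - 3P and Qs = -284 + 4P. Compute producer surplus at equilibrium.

Equilibrium: 339 - 3P = -284 + 4P gives P* = 89, Q* = 72.
Supply starts at P = 71 (where Qs = 0).
PS = ½(89 − 71)(72) = 648.

Producer surplus = 648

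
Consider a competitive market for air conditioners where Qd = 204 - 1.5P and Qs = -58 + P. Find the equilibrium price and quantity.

Set Qd = Qs: 204 - 1.5P = -58 + P.
262 = 2.5P, so P* = 104.8.
Q* = 204 − 1.5(104.8) = 46.8.

P* = 104.8, Q* = 46.8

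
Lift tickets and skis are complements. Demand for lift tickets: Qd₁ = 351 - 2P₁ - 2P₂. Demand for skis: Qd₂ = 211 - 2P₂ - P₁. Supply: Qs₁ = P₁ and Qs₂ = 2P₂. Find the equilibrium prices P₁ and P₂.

Market 1: 351 - 2P₁ - 2P₂ = P₁ → 3P₁ + 2P₂ = 351.
Market 2: 4P₂ + P₁ = 211.
Eliminating P₂: 4×(1) − 2×(2) gives 10P₁ = 982, so P₁ = 98.2.
Back-substitute into (2): P₂ = (211 − 1×98.2) / 4 = 28.2.

P₁ = 98.2, P₂ = 28.2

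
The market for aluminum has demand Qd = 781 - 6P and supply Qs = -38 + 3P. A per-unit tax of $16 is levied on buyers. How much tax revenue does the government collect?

Pre-tax equilibrium: P* = 91, Q* = 235.
Tax on buyers shifts demand to Qd = 781 − 6(P + 16) = 685 - 6P.
685 - 6P = -38 + 3P gives seller price Ps = 241/3; buyers pay Pb = 241/3 + 16 = 289/3.
New quantity: Q = 781 − 6(289/3) = 203.
Revenue = 16 × 203 = 3248.

Tax revenue = 3248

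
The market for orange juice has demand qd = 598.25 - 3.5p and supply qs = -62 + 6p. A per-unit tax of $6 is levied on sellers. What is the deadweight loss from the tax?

Deadweight loss = 756/19

Pre-tax equilibrium: p* = 69.5, q* = 355.
Tax on sellers shifts supply to qs = -62 + 6(p − 6) = -98 + 6p.
598.25 - 3.5p = -98 + 6p gives buyer price pb = 2785/38; sellers receive ps = 2785/38 − 6 = 2557/38.
New quantity: q = 598.25 − 3.5(2785/38) = 6493/19.
DWL = ½ × 6 × (355 − 6493/19) = 756/19.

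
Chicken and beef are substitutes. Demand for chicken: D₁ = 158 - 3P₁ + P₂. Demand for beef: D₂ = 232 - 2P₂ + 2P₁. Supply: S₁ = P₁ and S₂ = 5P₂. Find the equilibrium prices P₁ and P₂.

P₁ = 669/13, P₂ = 622/13

Market 1: 158 - 3P₁ + P₂ = P₁ → 4P₁ - P₂ = 158.
Market 2: 7P₂ - 2P₁ = 232.
Eliminating P₂: 7×(1) + 1×(2) gives 26P₁ = 1338, so P₁ = 669/13.
Back-substitute into (2): P₂ = (232 + 2×669/13) / 7 = 622/13.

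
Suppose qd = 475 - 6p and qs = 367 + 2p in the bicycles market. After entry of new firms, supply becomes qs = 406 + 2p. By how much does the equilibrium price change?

Δp = -4.875

Original equilibrium: p* = 13.5, q* = 394.
New equilibrium: 475 - 6p = 406 + 2p, so 69 = 8p and p' = 8.625; q' = 475 − 6(8.625) = 423.25.
Change in price: 8.625 − 13.5 = -4.875.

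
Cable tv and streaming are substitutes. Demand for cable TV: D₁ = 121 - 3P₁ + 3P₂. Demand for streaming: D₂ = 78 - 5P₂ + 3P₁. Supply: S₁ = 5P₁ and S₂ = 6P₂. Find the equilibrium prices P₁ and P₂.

Market 1: 121 - 3P₁ + 3P₂ = 5P₁ → 8P₁ - 3P₂ = 121.
Market 2: 11P₂ - 3P₁ = 78.
Eliminating P₂: 11×(1) + 3×(2) gives 79P₁ = 1565, so P₁ = 1565/79.
Back-substitute into (2): P₂ = (78 + 3×1565/79) / 11 = 987/79.

P₁ = 1565/79, P₂ = 987/79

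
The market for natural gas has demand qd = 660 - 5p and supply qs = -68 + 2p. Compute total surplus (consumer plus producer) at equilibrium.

Equilibrium: 660 - 5p = -68 + 2p gives p* = 104, q* = 140.
Demand choke price: p = 132; supply starts at p = 34.
CS = ½(132 − 104)(140) = 1960; PS = ½(104 − 34)(140) = 4900.

Total surplus = 6860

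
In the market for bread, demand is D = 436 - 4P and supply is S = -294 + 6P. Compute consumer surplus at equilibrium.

Consumer surplus = 2592

Equilibrium: 436 - 4P = -294 + 6P gives P* = 73, Q* = 144.
Demand choke price (D = 0): P = 109.
CS = ½(109 − 73)(144) = 2592.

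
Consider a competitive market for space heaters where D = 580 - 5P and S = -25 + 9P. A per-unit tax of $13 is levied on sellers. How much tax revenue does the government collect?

Tax revenue = 29315/7

Pre-tax equilibrium: P* = 605/14, Q* = 5095/14.
Tax on sellers shifts supply to S = -25 + 9(P − 13) = -142 + 9P.
580 - 5P = -142 + 9P gives buyer price Pb = 361/7; sellers receive Ps = 361/7 − 13 = 270/7.
New quantity: Q = 580 − 5(361/7) = 2255/7.
Revenue = 13 × 2255/7 = 29315/7.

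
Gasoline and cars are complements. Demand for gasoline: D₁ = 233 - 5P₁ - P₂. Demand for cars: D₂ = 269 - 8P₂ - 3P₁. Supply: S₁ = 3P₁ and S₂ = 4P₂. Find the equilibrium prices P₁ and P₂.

Market 1: 233 - 5P₁ - P₂ = 3P₁ → 8P₁ + P₂ = 233.
Market 2: 12P₂ + 3P₁ = 269.
Eliminating P₂: 12×(1) − 1×(2) gives 93P₁ = 2527, so P₁ = 2527/93.
Back-substitute into (2): P₂ = (269 − 3×2527/93) / 12 = 1453/93.

P₁ = 2527/93, P₂ = 1453/93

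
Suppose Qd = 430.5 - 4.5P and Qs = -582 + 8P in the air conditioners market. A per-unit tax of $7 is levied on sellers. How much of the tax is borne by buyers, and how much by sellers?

Buyers bear $4.48, sellers bear $2.52

Pre-tax equilibrium: P* = 81, Q* = 66.
Tax on sellers shifts supply to Qs = -582 + 8(P − 7) = -638 + 8P.
430.5 - 4.5P = -638 + 8P gives buyer price Pb = 85.48; sellers receive Ps = 85.48 − 7 = 78.48.
New quantity: Q = 430.5 − 4.5(85.48) = 45.84.
Buyer burden = 85.48 − 81 = 4.48; seller burden = 81 − 78.48 = 2.52.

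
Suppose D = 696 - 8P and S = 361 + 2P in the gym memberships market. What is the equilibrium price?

Set D = S: 696 - 8P = 361 + 2P.
335 = 10P, so P* = 33.5.
Q* = 696 − 8(33.5) = 428.

P* = 33.5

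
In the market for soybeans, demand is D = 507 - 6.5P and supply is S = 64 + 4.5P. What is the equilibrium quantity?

Set D = S: 507 - 6.5P = 64 + 4.5P.
443 = 11P, so P* = 443/11.
Q* = 507 − 6.5(443/11) = 5395/22.

Q* = 5395/22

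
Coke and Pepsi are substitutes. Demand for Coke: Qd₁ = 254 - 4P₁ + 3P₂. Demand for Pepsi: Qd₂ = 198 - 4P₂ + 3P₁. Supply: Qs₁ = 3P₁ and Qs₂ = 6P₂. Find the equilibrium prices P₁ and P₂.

P₁ = 3134/61, P₂ = 2148/61

Market 1: 254 - 4P₁ + 3P₂ = 3P₁ → 7P₁ - 3P₂ = 254.
Market 2: 10P₂ - 3P₁ = 198.
Eliminating P₂: 10×(1) + 3×(2) gives 61P₁ = 3134, so P₁ = 3134/61.
Back-substitute into (2): P₂ = (198 + 3×3134/61) / 10 = 2148/61.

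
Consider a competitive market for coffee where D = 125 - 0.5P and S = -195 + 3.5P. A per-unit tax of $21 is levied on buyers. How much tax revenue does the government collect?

Tax revenue = 1592.0625

Pre-tax equilibrium: P* = 80, Q* = 85.
Tax on buyers shifts demand to D = 125 − 0.5(P + 21) = 114.5 - 0.5P.
114.5 - 0.5P = -195 + 3.5P gives seller price Ps = 77.375; buyers pay Pb = 77.375 + 21 = 98.375.
New quantity: Q = 125 − 0.5(98.375) = 75.8125.
Revenue = 21 × 75.8125 = 1592.0625.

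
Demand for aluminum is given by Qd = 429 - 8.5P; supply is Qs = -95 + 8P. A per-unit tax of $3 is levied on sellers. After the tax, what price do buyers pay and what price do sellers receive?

Buyers pay 1096/33, sellers receive 997/33

Pre-tax equilibrium: P* = 1048/33, Q* = 5249/33.
Tax on sellers shifts supply to Qs = -95 + 8(P − 3) = -119 + 8P.
429 - 8.5P = -119 + 8P gives buyer price Pb = 1096/33; sellers receive Ps = 1096/33 − 3 = 997/33.
New quantity: Q = 429 − 8.5(1096/33) = 4841/33.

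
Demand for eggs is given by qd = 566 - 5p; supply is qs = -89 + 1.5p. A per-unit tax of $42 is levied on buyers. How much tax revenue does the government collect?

Pre-tax equilibrium: p* = 1310/13, q* = 808/13.
Tax on buyers shifts demand to qd = 566 − 5(p + 42) = 356 - 5p.
356 - 5p = -89 + 1.5p gives seller price ps = 890/13; buyers pay pb = 890/13 + 42 = 1436/13.
New quantity: q = 566 − 5(1436/13) = 178/13.
Revenue = 42 × 178/13 = 7476/13.

Tax revenue = 7476/13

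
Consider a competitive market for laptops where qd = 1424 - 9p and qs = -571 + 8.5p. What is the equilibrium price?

Set qd = qs: 1424 - 9p = -571 + 8.5p.
1995 = 17.5p, so p* = 114.
q* = 1424 − 9(114) = 398.

p* = 114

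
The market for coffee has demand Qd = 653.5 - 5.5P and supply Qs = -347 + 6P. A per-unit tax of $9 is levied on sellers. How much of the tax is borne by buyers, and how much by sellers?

Pre-tax equilibrium: P* = 87, Q* = 175.
Tax on sellers shifts supply to Qs = -347 + 6(P − 9) = -401 + 6P.
653.5 - 5.5P = -401 + 6P gives buyer price Pb = 2109/23; sellers receive Ps = 2109/23 − 9 = 1902/23.
New quantity: Q = 653.5 − 5.5(2109/23) = 3431/23.
Buyer burden = 2109/23 − 87 = 108/23; seller burden = 87 − 1902/23 = 99/23.

Buyers bear 108/23, sellers bear 99/23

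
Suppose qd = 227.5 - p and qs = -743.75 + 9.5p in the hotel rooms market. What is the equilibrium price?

Set qd = qs: 227.5 - p = -743.75 + 9.5p.
971.25 = 10.5p, so p* = 92.5.
q* = 227.5 − 1(92.5) = 135.

p* = 92.5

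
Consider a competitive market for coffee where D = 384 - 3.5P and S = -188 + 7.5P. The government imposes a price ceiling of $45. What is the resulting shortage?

Equilibrium price would be P* = 52, so the ceiling at 45 binds.
At P = 45: D = 384 − 3.5(45) = 226.5, S = -188 + 7.5(45) = 149.5.
Shortage = 226.5 − 149.5 = 77.

Shortage = 77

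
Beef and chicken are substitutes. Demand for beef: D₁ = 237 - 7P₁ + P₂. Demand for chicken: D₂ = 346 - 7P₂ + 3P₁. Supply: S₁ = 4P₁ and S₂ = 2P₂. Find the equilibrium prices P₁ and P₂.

Market 1: 237 - 7P₁ + P₂ = 4P₁ → 11P₁ - P₂ = 237.
Market 2: 9P₂ - 3P₁ = 346.
Eliminating P₂: 9×(1) + 1×(2) gives 96P₁ = 2479, so P₁ = 2479/96.
Back-substitute into (2): P₂ = (346 + 3×2479/96) / 9 = 4517/96.

P₁ = 2479/96, P₂ = 4517/96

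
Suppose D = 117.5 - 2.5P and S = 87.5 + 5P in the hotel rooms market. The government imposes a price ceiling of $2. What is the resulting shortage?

Shortage = 15

Equilibrium price would be P* = 4, so the ceiling at 2 binds.
At P = 2: D = 117.5 − 2.5(2) = 112.5, S = 87.5 + 5(2) = 97.5.
Shortage = 112.5 − 97.5 = 15.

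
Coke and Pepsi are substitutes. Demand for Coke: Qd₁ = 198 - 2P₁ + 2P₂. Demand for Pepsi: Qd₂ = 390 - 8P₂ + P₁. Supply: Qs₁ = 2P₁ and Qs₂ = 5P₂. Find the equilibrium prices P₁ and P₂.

Market 1: 198 - 2P₁ + 2P₂ = 2P₁ → 4P₁ - 2P₂ = 198.
Market 2: 13P₂ - P₁ = 390.
Eliminating P₂: 13×(1) + 2×(2) gives 50P₁ = 3354, so P₁ = 67.08.
Back-substitute into (2): P₂ = (390 + 1×67.08) / 13 = 35.16.

P₁ = 67.08, P₂ = 35.16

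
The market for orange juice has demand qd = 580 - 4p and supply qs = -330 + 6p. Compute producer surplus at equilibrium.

Equilibrium: 580 - 4p = -330 + 6p gives p* = 91, q* = 216.
Supply starts at p = 55 (where qs = 0).
PS = ½(91 − 55)(216) = 3888.

Producer surplus = 3888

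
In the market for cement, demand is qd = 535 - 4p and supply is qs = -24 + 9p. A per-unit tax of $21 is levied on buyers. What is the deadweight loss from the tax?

Deadweight loss = 7938/13

Pre-tax equilibrium: p* = 43, q* = 363.
Tax on buyers shifts demand to qd = 535 − 4(p + 21) = 451 - 4p.
451 - 4p = -24 + 9p gives seller price ps = 475/13; buyers pay pb = 475/13 + 21 = 748/13.
New quantity: q = 535 − 4(748/13) = 3963/13.
DWL = ½ × 21 × (363 − 3963/13) = 7938/13.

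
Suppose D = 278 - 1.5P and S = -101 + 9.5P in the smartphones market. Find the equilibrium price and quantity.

P* = 379/11, Q* = 4979/22

Set D = S: 278 - 1.5P = -101 + 9.5P.
379 = 11P, so P* = 379/11.
Q* = 278 − 1.5(379/11) = 4979/22.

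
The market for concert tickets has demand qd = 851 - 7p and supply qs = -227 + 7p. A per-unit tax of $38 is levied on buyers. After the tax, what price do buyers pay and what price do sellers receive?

Pre-tax equilibrium: p* = 77, q* = 312.
Tax on buyers shifts demand to qd = 851 − 7(p + 38) = 585 - 7p.
585 - 7p = -227 + 7p gives seller price ps = 58; buyers pay pb = 58 + 38 = 96.
New quantity: q = 851 − 7(96) = 179.

Buyers pay $96, sellers receive $58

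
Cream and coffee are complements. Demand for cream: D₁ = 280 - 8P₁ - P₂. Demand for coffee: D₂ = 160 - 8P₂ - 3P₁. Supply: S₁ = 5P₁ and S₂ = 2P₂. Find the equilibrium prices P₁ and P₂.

Market 1: 280 - 8P₁ - P₂ = 5P₁ → 13P₁ + P₂ = 280.
Market 2: 10P₂ + 3P₁ = 160.
Eliminating P₂: 10×(1) − 1×(2) gives 127P₁ = 2640, so P₁ = 2640/127.
Back-substitute into (2): P₂ = (160 − 3×2640/127) / 10 = 1240/127.

P₁ = 2640/127, P₂ = 1240/127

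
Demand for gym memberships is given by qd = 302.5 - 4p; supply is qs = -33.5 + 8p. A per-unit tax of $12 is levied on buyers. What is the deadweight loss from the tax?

Deadweight loss = 192

Pre-tax equilibrium: p* = 28, q* = 190.5.
Tax on buyers shifts demand to qd = 302.5 − 4(p + 12) = 254.5 - 4p.
254.5 - 4p = -33.5 + 8p gives seller price ps = 24; buyers pay pb = 24 + 12 = 36.
New quantity: q = 302.5 − 4(36) = 158.5.
DWL = ½ × 12 × (190.5 − 158.5) = 192.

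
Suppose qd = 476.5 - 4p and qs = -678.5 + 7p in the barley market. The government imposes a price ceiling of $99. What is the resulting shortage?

Shortage = 66

Equilibrium price would be p* = 105, so the ceiling at 99 binds.
At p = 99: qd = 476.5 − 4(99) = 80.5, qs = -678.5 + 7(99) = 14.5.
Shortage = 80.5 − 14.5 = 66.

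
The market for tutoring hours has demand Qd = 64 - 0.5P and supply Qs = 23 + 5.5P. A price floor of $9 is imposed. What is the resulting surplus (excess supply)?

Equilibrium price would be P* = 41/6, so the floor at 9 binds.
At P = 9: Qd = 59.5, Qs = 72.5.
Surplus = 72.5 − 59.5 = 13.

Surplus = 13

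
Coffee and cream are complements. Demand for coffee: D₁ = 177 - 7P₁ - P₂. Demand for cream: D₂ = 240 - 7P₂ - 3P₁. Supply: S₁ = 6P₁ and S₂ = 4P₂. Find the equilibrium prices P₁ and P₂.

Market 1: 177 - 7P₁ - P₂ = 6P₁ → 13P₁ + P₂ = 177.
Market 2: 11P₂ + 3P₁ = 240.
Eliminating P₂: 11×(1) − 1×(2) gives 140P₁ = 1707, so P₁ = 1707/140.
Back-substitute into (2): P₂ = (240 − 3×1707/140) / 11 = 2589/140.

P₁ = 1707/140, P₂ = 2589/140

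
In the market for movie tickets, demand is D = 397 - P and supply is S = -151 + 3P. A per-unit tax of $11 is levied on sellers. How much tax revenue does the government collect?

Pre-tax equilibrium: P* = 137, Q* = 260.
Tax on sellers shifts supply to S = -151 + 3(P − 11) = -184 + 3P.
397 - P = -184 + 3P gives buyer price Pb = 145.25; sellers receive Ps = 145.25 − 11 = 134.25.
New quantity: Q = 397 − 1(145.25) = 251.75.
Revenue = 11 × 251.75 = 2769.25.

Tax revenue = 2769.25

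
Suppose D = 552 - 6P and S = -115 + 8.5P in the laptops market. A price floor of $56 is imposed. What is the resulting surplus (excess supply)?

Surplus = 145

Equilibrium price would be P* = 46, so the floor at 56 binds.
At P = 56: D = 216, S = 361.
Surplus = 361 − 216 = 145.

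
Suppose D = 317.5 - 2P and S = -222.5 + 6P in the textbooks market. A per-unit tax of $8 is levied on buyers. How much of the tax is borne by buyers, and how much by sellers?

Pre-tax equilibrium: P* = 67.5, Q* = 182.5.
Tax on buyers shifts demand to D = 317.5 − 2(P + 8) = 301.5 - 2P.
301.5 - 2P = -222.5 + 6P gives seller price Ps = 65.5; buyers pay Pb = 65.5 + 8 = 73.5.
New quantity: Q = 317.5 − 2(73.5) = 170.5.
Buyer burden = 73.5 − 67.5 = 6; seller burden = 67.5 − 65.5 = 2.

Buyers bear $6, sellers bear $2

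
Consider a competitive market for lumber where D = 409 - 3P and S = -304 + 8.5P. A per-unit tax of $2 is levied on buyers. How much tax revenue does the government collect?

Pre-tax equilibrium: P* = 62, Q* = 223.
Tax on buyers shifts demand to D = 409 − 3(P + 2) = 403 - 3P.
403 - 3P = -304 + 8.5P gives seller price Ps = 1414/23; buyers pay Pb = 1414/23 + 2 = 1460/23.
New quantity: Q = 409 − 3(1460/23) = 5027/23.
Revenue = 2 × 5027/23 = 10054/23.

Tax revenue = 10054/23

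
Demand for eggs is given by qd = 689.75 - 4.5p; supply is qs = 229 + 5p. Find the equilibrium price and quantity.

Set qd = qs: 689.75 - 4.5p = 229 + 5p.
460.75 = 9.5p, so p* = 48.5.
q* = 689.75 − 4.5(48.5) = 471.5.

p* = 48.5, q* = 471.5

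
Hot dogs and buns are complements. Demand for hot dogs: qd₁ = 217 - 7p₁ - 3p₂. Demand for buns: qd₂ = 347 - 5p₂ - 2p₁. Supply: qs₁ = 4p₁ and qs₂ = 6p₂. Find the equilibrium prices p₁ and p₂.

p₁ = 1346/115, p₂ = 3383/115

Market 1: 217 - 7p₁ - 3p₂ = 4p₁ → 11p₁ + 3p₂ = 217.
Market 2: 11p₂ + 2p₁ = 347.
Eliminating p₂: 11×(1) − 3×(2) gives 115p₁ = 1346, so p₁ = 1346/115.
Back-substitute into (2): p₂ = (347 − 2×1346/115) / 11 = 3383/115.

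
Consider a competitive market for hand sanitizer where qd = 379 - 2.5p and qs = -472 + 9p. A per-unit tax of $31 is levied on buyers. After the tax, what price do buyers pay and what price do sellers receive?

Buyers pay 2260/23, sellers receive 1547/23

Pre-tax equilibrium: p* = 74, q* = 194.
Tax on buyers shifts demand to qd = 379 − 2.5(p + 31) = 301.5 - 2.5p.
301.5 - 2.5p = -472 + 9p gives seller price ps = 1547/23; buyers pay pb = 1547/23 + 31 = 2260/23.
New quantity: q = 379 − 2.5(2260/23) = 3067/23.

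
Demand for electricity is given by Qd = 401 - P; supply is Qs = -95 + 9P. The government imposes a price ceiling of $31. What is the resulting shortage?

Shortage = 186

Equilibrium price would be P* = 49.6, so the ceiling at 31 binds.
At P = 31: Qd = 401 − 1(31) = 370, Qs = -95 + 9(31) = 184.
Shortage = 370 − 184 = 186.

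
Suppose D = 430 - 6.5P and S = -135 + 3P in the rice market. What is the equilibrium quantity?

Q* = 825/19

Set D = S: 430 - 6.5P = -135 + 3P.
565 = 9.5P, so P* = 1130/19.
Q* = 430 − 6.5(1130/19) = 825/19.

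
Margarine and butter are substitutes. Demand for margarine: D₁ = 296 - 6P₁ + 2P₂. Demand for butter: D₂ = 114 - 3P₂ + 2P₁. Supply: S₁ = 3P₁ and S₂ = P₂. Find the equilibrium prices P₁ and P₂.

Market 1: 296 - 6P₁ + 2P₂ = 3P₁ → 9P₁ - 2P₂ = 296.
Market 2: 4P₂ - 2P₁ = 114.
Eliminating P₂: 4×(1) + 2×(2) gives 32P₁ = 1412, so P₁ = 44.125.
Back-substitute into (2): P₂ = (114 + 2×44.125) / 4 = 50.5625.

P₁ = 44.125, P₂ = 50.5625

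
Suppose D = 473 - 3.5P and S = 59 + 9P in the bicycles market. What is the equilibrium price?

Set D = S: 473 - 3.5P = 59 + 9P.
414 = 12.5P, so P* = 33.12.
Q* = 473 − 3.5(33.12) = 357.08.

P* = 33.12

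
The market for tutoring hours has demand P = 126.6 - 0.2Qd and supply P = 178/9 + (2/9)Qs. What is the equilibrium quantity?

Set the two price expressions equal: 126.6 - 0.2Q = 178/9 + (2/9)Q.
4807/45 = (19/45)Q, so Q* = 253.
P* = 126.6 − (0.2)(253) = 76.

Q* = 253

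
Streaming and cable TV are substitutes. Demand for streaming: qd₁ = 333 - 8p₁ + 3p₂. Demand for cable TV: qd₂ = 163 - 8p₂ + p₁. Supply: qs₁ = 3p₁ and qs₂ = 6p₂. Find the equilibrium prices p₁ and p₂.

Market 1: 333 - 8p₁ + 3p₂ = 3p₁ → 11p₁ - 3p₂ = 333.
Market 2: 14p₂ - p₁ = 163.
Eliminating p₂: 14×(1) + 3×(2) gives 151p₁ = 5151, so p₁ = 5151/151.
Back-substitute into (2): p₂ = (163 + 1×5151/151) / 14 = 2126/151.

p₁ = 5151/151, p₂ = 2126/151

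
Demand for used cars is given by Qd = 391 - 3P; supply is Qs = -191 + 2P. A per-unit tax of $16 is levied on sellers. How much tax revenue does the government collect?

Tax revenue = 361.6

Pre-tax equilibrium: P* = 116.4, Q* = 41.8.
Tax on sellers shifts supply to Qs = -191 + 2(P − 16) = -223 + 2P.
391 - 3P = -223 + 2P gives buyer price Pb = 122.8; sellers receive Ps = 122.8 − 16 = 106.8.
New quantity: Q = 391 − 3(122.8) = 22.6.
Revenue = 16 × 22.6 = 361.6.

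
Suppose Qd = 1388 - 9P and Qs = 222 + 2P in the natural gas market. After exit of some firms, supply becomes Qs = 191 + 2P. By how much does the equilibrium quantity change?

Original equilibrium: P* = 106, Q* = 434.
New equilibrium: 1388 - 9P = 191 + 2P, so 1197 = 11P and P' = 1197/11; Q' = 1388 − 9(1197/11) = 4495/11.
Change in quantity: 4495/11 − 434 = -279/11.

ΔQ = -279/11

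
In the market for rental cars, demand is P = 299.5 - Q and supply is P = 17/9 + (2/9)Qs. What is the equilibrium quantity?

Q* = 243.5

Set the two price expressions equal: 299.5 - Q = 17/9 + (2/9)Q.
5357/18 = (11/9)Q, so Q* = 243.5.
P* = 299.5 − (1)(243.5) = 56.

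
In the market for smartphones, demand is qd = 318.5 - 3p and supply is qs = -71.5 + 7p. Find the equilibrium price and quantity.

p* = 39, q* = 201.5

Set qd = qs: 318.5 - 3p = -71.5 + 7p.
390 = 10p, so p* = 39.
q* = 318.5 − 3(39) = 201.5.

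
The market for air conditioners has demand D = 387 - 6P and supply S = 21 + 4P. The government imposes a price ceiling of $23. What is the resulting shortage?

Shortage = 136

Equilibrium price would be P* = 36.6, so the ceiling at 23 binds.
At P = 23: D = 387 − 6(23) = 249, S = 21 + 4(23) = 113.
Shortage = 249 − 113 = 136.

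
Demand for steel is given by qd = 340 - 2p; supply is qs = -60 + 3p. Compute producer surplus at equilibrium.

Equilibrium: 340 - 2p = -60 + 3p gives p* = 80, q* = 180.
Supply starts at p = 20 (where qs = 0).
PS = ½(80 − 20)(180) = 5400.

Producer surplus = 5400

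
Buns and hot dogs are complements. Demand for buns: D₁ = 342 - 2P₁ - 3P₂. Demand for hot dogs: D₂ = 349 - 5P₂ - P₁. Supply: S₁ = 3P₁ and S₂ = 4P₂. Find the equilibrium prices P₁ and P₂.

Market 1: 342 - 2P₁ - 3P₂ = 3P₁ → 5P₁ + 3P₂ = 342.
Market 2: 9P₂ + P₁ = 349.
Eliminating P₂: 9×(1) − 3×(2) gives 42P₁ = 2031, so P₁ = 677/14.
Back-substitute into (2): P₂ = (349 − 1×677/14) / 9 = 1403/42.

P₁ = 677/14, P₂ = 1403/42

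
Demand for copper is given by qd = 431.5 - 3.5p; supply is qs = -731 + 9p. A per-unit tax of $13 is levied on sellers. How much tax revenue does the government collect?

Tax revenue = 952.12

Pre-tax equilibrium: p* = 93, q* = 106.
Tax on sellers shifts supply to qs = -731 + 9(p − 13) = -848 + 9p.
431.5 - 3.5p = -848 + 9p gives buyer price pb = 102.36; sellers receive ps = 102.36 − 13 = 89.36.
New quantity: q = 431.5 − 3.5(102.36) = 73.24.
Revenue = 13 × 73.24 = 952.12.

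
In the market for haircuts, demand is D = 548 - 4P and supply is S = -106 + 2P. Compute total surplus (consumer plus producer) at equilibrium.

Total surplus = 4704

Equilibrium: 548 - 4P = -106 + 2P gives P* = 109, Q* = 112.
Demand choke price: P = 137; supply starts at P = 53.
CS = ½(137 − 109)(112) = 1568; PS = ½(109 − 53)(112) = 3136.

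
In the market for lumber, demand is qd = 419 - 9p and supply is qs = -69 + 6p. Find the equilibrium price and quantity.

p* = 488/15, q* = 126.2

Set qd = qs: 419 - 9p = -69 + 6p.
488 = 15p, so p* = 488/15.
q* = 419 − 9(488/15) = 126.2.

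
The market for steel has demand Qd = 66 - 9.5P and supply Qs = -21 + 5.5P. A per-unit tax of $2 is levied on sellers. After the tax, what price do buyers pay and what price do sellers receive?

Buyers pay 98/15, sellers receive 68/15

Pre-tax equilibrium: P* = 5.8, Q* = 10.9.
Tax on sellers shifts supply to Qs = -21 + 5.5(P − 2) = -32 + 5.5P.
66 - 9.5P = -32 + 5.5P gives buyer price Pb = 98/15; sellers receive Ps = 98/15 − 2 = 68/15.
New quantity: Q = 66 − 9.5(98/15) = 59/15.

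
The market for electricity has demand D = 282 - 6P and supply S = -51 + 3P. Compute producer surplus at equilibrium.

Equilibrium: 282 - 6P = -51 + 3P gives P* = 37, Q* = 60.
Supply starts at P = 17 (where S = 0).
PS = ½(37 − 17)(60) = 600.

Producer surplus = 600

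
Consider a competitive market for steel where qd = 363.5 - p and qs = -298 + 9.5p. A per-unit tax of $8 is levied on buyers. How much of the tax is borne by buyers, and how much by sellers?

Pre-tax equilibrium: p* = 63, q* = 300.5.
Tax on buyers shifts demand to qd = 363.5 − 1(p + 8) = 355.5 - p.
355.5 - p = -298 + 9.5p gives seller price ps = 1307/21; buyers pay pb = 1307/21 + 8 = 1475/21.
New quantity: q = 363.5 − 1(1475/21) = 12317/42.
Buyer burden = 1475/21 − 63 = 152/21; seller burden = 63 − 1307/21 = 16/21.

Buyers bear 152/21, sellers bear 16/21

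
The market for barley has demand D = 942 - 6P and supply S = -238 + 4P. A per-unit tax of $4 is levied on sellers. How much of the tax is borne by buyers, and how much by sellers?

Pre-tax equilibrium: P* = 118, Q* = 234.
Tax on sellers shifts supply to S = -238 + 4(P − 4) = -254 + 4P.
942 - 6P = -254 + 4P gives buyer price Pb = 119.6; sellers receive Ps = 119.6 − 4 = 115.6.
New quantity: Q = 942 − 6(119.6) = 224.4.
Buyer burden = 119.6 − 118 = 1.6; seller burden = 118 − 115.6 = 2.4.

Buyers bear $1.6, sellers bear $2.4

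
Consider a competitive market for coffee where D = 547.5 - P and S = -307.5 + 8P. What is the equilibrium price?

Set D = S: 547.5 - P = -307.5 + 8P.
855 = 9P, so P* = 95.
Q* = 547.5 − 1(95) = 452.5.

P* = 95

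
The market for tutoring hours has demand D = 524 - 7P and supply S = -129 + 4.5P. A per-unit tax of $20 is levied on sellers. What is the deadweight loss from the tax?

Pre-tax equilibrium: P* = 1306/23, Q* = 2910/23.
Tax on sellers shifts supply to S = -129 + 4.5(P − 20) = -219 + 4.5P.
524 - 7P = -219 + 4.5P gives buyer price Pb = 1486/23; sellers receive Ps = 1486/23 − 20 = 1026/23.
New quantity: Q = 524 − 7(1486/23) = 1650/23.
DWL = ½ × 20 × (2910/23 − 1650/23) = 12600/23.

Deadweight loss = 12600/23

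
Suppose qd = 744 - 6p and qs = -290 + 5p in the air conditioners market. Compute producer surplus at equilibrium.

Equilibrium: 744 - 6p = -290 + 5p gives p* = 94, q* = 180.
Supply starts at p = 58 (where qs = 0).
PS = ½(94 − 58)(180) = 3240.

Producer surplus = 3240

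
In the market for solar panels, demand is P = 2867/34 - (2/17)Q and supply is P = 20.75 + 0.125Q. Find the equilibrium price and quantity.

P* = 53.5, Q* = 262

Set the two price expressions equal: 2867/34 - (2/17)Q = 20.75 + 0.125Q.
4323/68 = (33/136)Q, so Q* = 262.
P* = 2867/34 − (2/17)(262) = 53.5.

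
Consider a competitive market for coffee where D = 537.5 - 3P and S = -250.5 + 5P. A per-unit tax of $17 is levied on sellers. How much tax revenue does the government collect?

Tax revenue = 3572.125

Pre-tax equilibrium: P* = 98.5, Q* = 242.
Tax on sellers shifts supply to S = -250.5 + 5(P − 17) = -335.5 + 5P.
537.5 - 3P = -335.5 + 5P gives buyer price Pb = 109.125; sellers receive Ps = 109.125 − 17 = 92.125.
New quantity: Q = 537.5 − 3(109.125) = 210.125.
Revenue = 17 × 210.125 = 3572.125.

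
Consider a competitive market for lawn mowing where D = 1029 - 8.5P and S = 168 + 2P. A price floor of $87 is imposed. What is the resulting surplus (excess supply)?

Equilibrium price would be P* = 82, so the floor at 87 binds.
At P = 87: D = 289.5, S = 342.
Surplus = 342 − 289.5 = 52.5.

Surplus = 52.5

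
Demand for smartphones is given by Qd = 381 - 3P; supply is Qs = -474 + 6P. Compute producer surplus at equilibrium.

Producer surplus = 768

Equilibrium: 381 - 3P = -474 + 6P gives P* = 95, Q* = 96.
Supply starts at P = 79 (where Qs = 0).
PS = ½(95 − 79)(96) = 768.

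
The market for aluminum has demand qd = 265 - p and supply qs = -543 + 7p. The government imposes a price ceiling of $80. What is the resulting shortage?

Shortage = 168

Equilibrium price would be p* = 101, so the ceiling at 80 binds.
At p = 80: qd = 265 − 1(80) = 185, qs = -543 + 7(80) = 17.
Shortage = 185 − 17 = 168.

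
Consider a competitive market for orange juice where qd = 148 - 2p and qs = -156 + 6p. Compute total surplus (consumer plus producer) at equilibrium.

Equilibrium: 148 - 2p = -156 + 6p gives p* = 38, q* = 72.
Demand choke price: p = 74; supply starts at p = 26.
CS = ½(74 − 38)(72) = 1296; PS = ½(38 − 26)(72) = 432.

Total surplus = 1728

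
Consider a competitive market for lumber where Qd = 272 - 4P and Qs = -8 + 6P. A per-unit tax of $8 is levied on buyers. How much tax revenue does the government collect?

Pre-tax equilibrium: P* = 28, Q* = 160.
Tax on buyers shifts demand to Qd = 272 − 4(P + 8) = 240 - 4P.
240 - 4P = -8 + 6P gives seller price Ps = 24.8; buyers pay Pb = 24.8 + 8 = 32.8.
New quantity: Q = 272 − 4(32.8) = 140.8.
Revenue = 8 × 140.8 = 1126.4.

Tax revenue = 1126.4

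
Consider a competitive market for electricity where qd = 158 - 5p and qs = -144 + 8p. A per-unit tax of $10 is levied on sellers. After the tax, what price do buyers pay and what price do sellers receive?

Buyers pay 382/13, sellers receive 252/13

Pre-tax equilibrium: p* = 302/13, q* = 544/13.
Tax on sellers shifts supply to qs = -144 + 8(p − 10) = -224 + 8p.
158 - 5p = -224 + 8p gives buyer price pb = 382/13; sellers receive ps = 382/13 − 10 = 252/13.
New quantity: q = 158 − 5(382/13) = 144/13.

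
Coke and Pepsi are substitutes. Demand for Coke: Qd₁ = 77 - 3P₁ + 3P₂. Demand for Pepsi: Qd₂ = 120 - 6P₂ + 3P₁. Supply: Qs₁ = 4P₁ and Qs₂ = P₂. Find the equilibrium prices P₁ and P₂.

P₁ = 22.475, P₂ = 26.775

Market 1: 77 - 3P₁ + 3P₂ = 4P₁ → 7P₁ - 3P₂ = 77.
Market 2: 7P₂ - 3P₁ = 120.
Eliminating P₂: 7×(1) + 3×(2) gives 40P₁ = 899, so P₁ = 22.475.
Back-substitute into (2): P₂ = (120 + 3×22.475) / 7 = 26.775.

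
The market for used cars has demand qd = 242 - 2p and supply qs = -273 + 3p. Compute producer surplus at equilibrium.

Equilibrium: 242 - 2p = -273 + 3p gives p* = 103, q* = 36.
Supply starts at p = 91 (where qs = 0).
PS = ½(103 − 91)(36) = 216.

Producer surplus = 216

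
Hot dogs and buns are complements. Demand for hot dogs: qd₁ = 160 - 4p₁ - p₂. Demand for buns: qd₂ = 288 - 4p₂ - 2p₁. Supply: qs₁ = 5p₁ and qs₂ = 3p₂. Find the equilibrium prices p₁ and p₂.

Market 1: 160 - 4p₁ - p₂ = 5p₁ → 9p₁ + p₂ = 160.
Market 2: 7p₂ + 2p₁ = 288.
Eliminating p₂: 7×(1) − 1×(2) gives 61p₁ = 832, so p₁ = 832/61.
Back-substitute into (2): p₂ = (288 − 2×832/61) / 7 = 2272/61.

p₁ = 832/61, p₂ = 2272/61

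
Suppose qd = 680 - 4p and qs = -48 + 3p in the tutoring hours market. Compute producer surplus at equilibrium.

Equilibrium: 680 - 4p = -48 + 3p gives p* = 104, q* = 264.
Supply starts at p = 16 (where qs = 0).
PS = ½(104 − 16)(264) = 11616.

Producer surplus = 11616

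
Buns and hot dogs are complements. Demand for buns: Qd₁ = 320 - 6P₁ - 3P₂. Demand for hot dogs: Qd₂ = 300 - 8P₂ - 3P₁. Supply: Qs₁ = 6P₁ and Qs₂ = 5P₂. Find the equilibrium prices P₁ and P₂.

P₁ = 3260/147, P₂ = 880/49

Market 1: 320 - 6P₁ - 3P₂ = 6P₁ → 12P₁ + 3P₂ = 320.
Market 2: 13P₂ + 3P₁ = 300.
Eliminating P₂: 13×(1) − 3×(2) gives 147P₁ = 3260, so P₁ = 3260/147.
Back-substitute into (2): P₂ = (300 − 3×3260/147) / 13 = 880/49.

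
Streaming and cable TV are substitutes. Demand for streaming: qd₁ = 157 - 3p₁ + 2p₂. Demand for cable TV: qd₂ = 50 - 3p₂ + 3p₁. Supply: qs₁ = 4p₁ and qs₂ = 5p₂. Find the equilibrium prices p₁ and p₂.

p₁ = 27.12, p₂ = 16.42

Market 1: 157 - 3p₁ + 2p₂ = 4p₁ → 7p₁ - 2p₂ = 157.
Market 2: 8p₂ - 3p₁ = 50.
Eliminating p₂: 8×(1) + 2×(2) gives 50p₁ = 1356, so p₁ = 27.12.
Back-substitute into (2): p₂ = (50 + 3×27.12) / 8 = 16.42.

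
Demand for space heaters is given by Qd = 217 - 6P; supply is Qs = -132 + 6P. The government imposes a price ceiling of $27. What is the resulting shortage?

Shortage = 25

Equilibrium price would be P* = 349/12, so the ceiling at 27 binds.
At P = 27: Qd = 217 − 6(27) = 55, Qs = -132 + 6(27) = 30.
Shortage = 55 − 30 = 25.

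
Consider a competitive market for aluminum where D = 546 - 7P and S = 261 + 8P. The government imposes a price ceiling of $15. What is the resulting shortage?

Equilibrium price would be P* = 19, so the ceiling at 15 binds.
At P = 15: D = 546 − 7(15) = 441, S = 261 + 8(15) = 381.
Shortage = 441 − 381 = 60.

Shortage = 60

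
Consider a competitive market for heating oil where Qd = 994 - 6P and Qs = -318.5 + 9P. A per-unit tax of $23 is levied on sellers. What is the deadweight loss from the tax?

Pre-tax equilibrium: P* = 87.5, Q* = 469.
Tax on sellers shifts supply to Qs = -318.5 + 9(P − 23) = -525.5 + 9P.
994 - 6P = -525.5 + 9P gives buyer price Pb = 101.3; sellers receive Ps = 101.3 − 23 = 78.3.
New quantity: Q = 994 − 6(101.3) = 386.2.
DWL = ½ × 23 × (469 − 386.2) = 952.2.

Deadweight loss = 952.2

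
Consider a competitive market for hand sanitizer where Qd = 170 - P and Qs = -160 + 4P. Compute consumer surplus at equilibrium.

Consumer surplus = 5408

Equilibrium: 170 - P = -160 + 4P gives P* = 66, Q* = 104.
Demand choke price (Qd = 0): P = 170.
CS = ½(170 − 66)(104) = 5408.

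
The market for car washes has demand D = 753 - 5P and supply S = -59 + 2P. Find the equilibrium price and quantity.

Set D = S: 753 - 5P = -59 + 2P.
812 = 7P, so P* = 116.
Q* = 753 − 5(116) = 173.

P* = 116, Q* = 173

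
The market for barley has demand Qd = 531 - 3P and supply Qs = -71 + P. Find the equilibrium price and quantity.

P* = 150.5, Q* = 79.5

Set Qd = Qs: 531 - 3P = -71 + P.
602 = 4P, so P* = 150.5.
Q* = 531 − 3(150.5) = 79.5.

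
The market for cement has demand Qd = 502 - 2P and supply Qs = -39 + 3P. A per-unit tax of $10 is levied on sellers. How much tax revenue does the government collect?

Tax revenue = 2736

Pre-tax equilibrium: P* = 108.2, Q* = 285.6.
Tax on sellers shifts supply to Qs = -39 + 3(P − 10) = -69 + 3P.
502 - 2P = -69 + 3P gives buyer price Pb = 114.2; sellers receive Ps = 114.2 − 10 = 104.2.
New quantity: Q = 502 − 2(114.2) = 273.6.
Revenue = 10 × 273.6 = 2736.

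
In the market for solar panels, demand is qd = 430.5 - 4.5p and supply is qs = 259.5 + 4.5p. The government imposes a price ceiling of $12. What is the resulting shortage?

Shortage = 63

Equilibrium price would be p* = 19, so the ceiling at 12 binds.
At p = 12: qd = 430.5 − 4.5(12) = 376.5, qs = 259.5 + 4.5(12) = 313.5.
Shortage = 376.5 − 313.5 = 63.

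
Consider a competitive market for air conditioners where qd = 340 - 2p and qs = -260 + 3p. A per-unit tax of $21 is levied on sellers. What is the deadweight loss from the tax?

Deadweight loss = 264.6

Pre-tax equilibrium: p* = 120, q* = 100.
Tax on sellers shifts supply to qs = -260 + 3(p − 21) = -323 + 3p.
340 - 2p = -323 + 3p gives buyer price pb = 132.6; sellers receive ps = 132.6 − 21 = 111.6.
New quantity: q = 340 − 2(132.6) = 74.8.
DWL = ½ × 21 × (100 − 74.8) = 264.6.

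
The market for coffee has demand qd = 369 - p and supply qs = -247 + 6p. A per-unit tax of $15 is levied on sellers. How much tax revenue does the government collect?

Tax revenue = 28155/7

Pre-tax equilibrium: p* = 88, q* = 281.
Tax on sellers shifts supply to qs = -247 + 6(p − 15) = -337 + 6p.
369 - p = -337 + 6p gives buyer price pb = 706/7; sellers receive ps = 706/7 − 15 = 601/7.
New quantity: q = 369 − 1(706/7) = 1877/7.
Revenue = 15 × 1877/7 = 28155/7.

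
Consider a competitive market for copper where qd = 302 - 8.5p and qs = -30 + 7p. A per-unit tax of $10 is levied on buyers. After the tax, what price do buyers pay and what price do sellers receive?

Pre-tax equilibrium: p* = 664/31, q* = 3718/31.
Tax on buyers shifts demand to qd = 302 − 8.5(p + 10) = 217 - 8.5p.
217 - 8.5p = -30 + 7p gives seller price ps = 494/31; buyers pay pb = 494/31 + 10 = 804/31.
New quantity: q = 302 − 8.5(804/31) = 2528/31.

Buyers pay 804/31, sellers receive 494/31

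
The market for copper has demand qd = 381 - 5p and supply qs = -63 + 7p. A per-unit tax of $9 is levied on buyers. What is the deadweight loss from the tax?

Deadweight loss = 118.125

Pre-tax equilibrium: p* = 37, q* = 196.
Tax on buyers shifts demand to qd = 381 − 5(p + 9) = 336 - 5p.
336 - 5p = -63 + 7p gives seller price ps = 33.25; buyers pay pb = 33.25 + 9 = 42.25.
New quantity: q = 381 − 5(42.25) = 169.75.
DWL = ½ × 9 × (196 − 169.75) = 118.125.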